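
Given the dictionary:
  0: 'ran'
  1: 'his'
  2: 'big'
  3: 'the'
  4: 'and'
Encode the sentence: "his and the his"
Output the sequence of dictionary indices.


Look up each word in the dictionary:
  'his' -> 1
  'and' -> 4
  'the' -> 3
  'his' -> 1

Encoded: [1, 4, 3, 1]


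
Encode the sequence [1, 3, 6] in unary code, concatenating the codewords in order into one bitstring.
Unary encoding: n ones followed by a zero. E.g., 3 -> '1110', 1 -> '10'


Encode each number as n ones followed by a terminating 0:
  1 -> 10 (2 bits)
  3 -> 1110 (4 bits)
  6 -> 1111110 (7 bits)
Total length = 2 + 4 + 7 = 13 bits.

Unary([1, 3, 6]) = 1011101111110 (13 bits)


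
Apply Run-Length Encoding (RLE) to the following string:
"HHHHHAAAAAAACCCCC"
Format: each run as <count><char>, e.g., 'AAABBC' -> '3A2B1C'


Scanning runs left to right:
  i=0: run of 'H' x 5 -> '5H'
  i=5: run of 'A' x 7 -> '7A'
  i=12: run of 'C' x 5 -> '5C'

RLE = 5H7A5C


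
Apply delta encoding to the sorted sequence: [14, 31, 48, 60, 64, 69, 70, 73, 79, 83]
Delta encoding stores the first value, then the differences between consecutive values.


First value: 14
Deltas:
  31 - 14 = 17
  48 - 31 = 17
  60 - 48 = 12
  64 - 60 = 4
  69 - 64 = 5
  70 - 69 = 1
  73 - 70 = 3
  79 - 73 = 6
  83 - 79 = 4


Delta encoded: [14, 17, 17, 12, 4, 5, 1, 3, 6, 4]


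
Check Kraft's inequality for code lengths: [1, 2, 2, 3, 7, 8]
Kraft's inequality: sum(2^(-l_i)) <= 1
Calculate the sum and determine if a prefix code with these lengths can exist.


Sum = 2^(-1) + 2^(-2) + 2^(-2) + 2^(-3) + 2^(-7) + 2^(-8)
    = 0.5 + 0.25 + 0.25 + 0.125 + 0.0078125 + 0.00390625
    = 291/256 = 1.13671875
Since 1.13671875 > 1, Kraft's inequality is NOT satisfied.
A prefix code with these lengths CANNOT exist.

Kraft sum = 1.13671875. Not satisfied.


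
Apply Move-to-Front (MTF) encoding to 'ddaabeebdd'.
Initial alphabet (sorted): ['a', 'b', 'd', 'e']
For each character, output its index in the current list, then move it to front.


MTF encoding:
'd': index 2 in ['a', 'b', 'd', 'e'] -> ['d', 'a', 'b', 'e']
'd': index 0 in ['d', 'a', 'b', 'e'] -> ['d', 'a', 'b', 'e']
'a': index 1 in ['d', 'a', 'b', 'e'] -> ['a', 'd', 'b', 'e']
'a': index 0 in ['a', 'd', 'b', 'e'] -> ['a', 'd', 'b', 'e']
'b': index 2 in ['a', 'd', 'b', 'e'] -> ['b', 'a', 'd', 'e']
'e': index 3 in ['b', 'a', 'd', 'e'] -> ['e', 'b', 'a', 'd']
'e': index 0 in ['e', 'b', 'a', 'd'] -> ['e', 'b', 'a', 'd']
'b': index 1 in ['e', 'b', 'a', 'd'] -> ['b', 'e', 'a', 'd']
'd': index 3 in ['b', 'e', 'a', 'd'] -> ['d', 'b', 'e', 'a']
'd': index 0 in ['d', 'b', 'e', 'a'] -> ['d', 'b', 'e', 'a']


Output: [2, 0, 1, 0, 2, 3, 0, 1, 3, 0]


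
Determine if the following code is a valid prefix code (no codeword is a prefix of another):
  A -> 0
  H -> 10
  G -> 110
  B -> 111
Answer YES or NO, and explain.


Checking each pair (does one codeword prefix another?):
  A='0' vs H='10': no prefix
  A='0' vs G='110': no prefix
  A='0' vs B='111': no prefix
  H='10' vs A='0': no prefix
  H='10' vs G='110': no prefix
  H='10' vs B='111': no prefix
  G='110' vs A='0': no prefix
  G='110' vs H='10': no prefix
  G='110' vs B='111': no prefix
  B='111' vs A='0': no prefix
  B='111' vs H='10': no prefix
  B='111' vs G='110': no prefix
No violation found over all pairs.

YES -- this is a valid prefix code. No codeword is a prefix of any other codeword.


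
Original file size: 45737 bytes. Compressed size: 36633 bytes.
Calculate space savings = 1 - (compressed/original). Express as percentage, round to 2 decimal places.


ratio = compressed/original = 36633/45737 = 0.800949
savings = 1 - ratio = 1 - 0.800949 = 0.199051
as a percentage: 0.199051 * 100 = 19.91%

Space savings = 1 - 36633/45737 = 19.91%


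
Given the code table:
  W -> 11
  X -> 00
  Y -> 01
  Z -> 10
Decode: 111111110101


Decoding:
11 -> W
11 -> W
11 -> W
11 -> W
01 -> Y
01 -> Y


Result: WWWWYY


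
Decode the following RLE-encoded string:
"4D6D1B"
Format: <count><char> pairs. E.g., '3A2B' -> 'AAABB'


Expanding each <count><char> pair:
  4D -> 'DDDD'
  6D -> 'DDDDDD'
  1B -> 'B'

Decoded = DDDDDDDDDDB


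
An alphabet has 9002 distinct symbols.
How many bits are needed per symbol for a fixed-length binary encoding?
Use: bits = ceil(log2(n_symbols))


log2(9002) = 13.136
Bracket: 2^13 = 8192 < 9002 <= 2^14 = 16384
So ceil(log2(9002)) = 14

bits = ceil(log2(9002)) = ceil(13.136) = 14 bits


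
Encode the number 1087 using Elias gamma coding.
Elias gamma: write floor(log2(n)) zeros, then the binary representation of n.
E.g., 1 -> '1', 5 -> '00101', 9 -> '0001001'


num_bits = floor(log2(1087)) + 1 = 11
leading_zeros = num_bits - 1 = 10
binary(1087) = 10000111111

Elias gamma(1087) = '0000000000' + '10000111111' = 000000000010000111111 (21 bits)


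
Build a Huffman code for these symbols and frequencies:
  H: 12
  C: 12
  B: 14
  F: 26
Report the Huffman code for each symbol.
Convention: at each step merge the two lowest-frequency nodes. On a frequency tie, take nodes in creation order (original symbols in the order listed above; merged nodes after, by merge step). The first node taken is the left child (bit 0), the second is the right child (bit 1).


Huffman tree construction:
Step 1: Merge H(12) + C(12) = 24
Step 2: Merge B(14) + (H+C)(24) = 38
Step 3: Merge F(26) + (B+(H+C))(38) = 64
Read each symbol's code off the tree from the root (left child = 0, right child = 1).

Codes:
  H: 110 (length 3)
  C: 111 (length 3)
  B: 10 (length 2)
  F: 0 (length 1)
Average code length: 126/64 = 1.9688 bits/symbol


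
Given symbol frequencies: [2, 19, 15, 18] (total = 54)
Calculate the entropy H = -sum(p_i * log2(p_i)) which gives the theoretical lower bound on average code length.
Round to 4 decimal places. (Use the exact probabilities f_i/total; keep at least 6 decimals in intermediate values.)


Per-symbol terms -p_i * log2(p_i) with p_i = f_i/54:
  p = 2/54 = 0.037037: log2(p) = -4.754888, -p*log2(p) = 0.176107
  p = 19/54 = 0.351852: log2(p) = -1.506960, -p*log2(p) = 0.530227
  p = 15/54 = 0.277778: log2(p) = -1.847997, -p*log2(p) = 0.513332
  p = 18/54 = 0.333333: log2(p) = -1.584963, -p*log2(p) = 0.528321
H = 0.176107 + 0.530227 + 0.513332 + 0.528321 = 1.747987

H = 1.748 bits/symbol


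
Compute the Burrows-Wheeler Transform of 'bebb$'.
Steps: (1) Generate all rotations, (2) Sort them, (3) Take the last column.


Rotations (sorted):
  0: $bebb -> last char: b
  1: b$beb -> last char: b
  2: bb$be -> last char: e
  3: bebb$ -> last char: $
  4: ebb$b -> last char: b


BWT = bbe$b


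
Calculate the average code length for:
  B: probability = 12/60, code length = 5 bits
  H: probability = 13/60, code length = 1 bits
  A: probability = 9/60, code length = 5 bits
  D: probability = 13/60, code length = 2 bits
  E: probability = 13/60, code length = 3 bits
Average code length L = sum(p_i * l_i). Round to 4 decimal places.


Weighted contributions p_i * l_i:
  B: (12/60) * 5 = 60/60
  H: (13/60) * 1 = 13/60
  A: (9/60) * 5 = 45/60
  D: (13/60) * 2 = 26/60
  E: (13/60) * 3 = 39/60
Sum = (60 + 13 + 45 + 26 + 39)/60 = 183/60

L = 183/60 = 3.0500 bits/symbol


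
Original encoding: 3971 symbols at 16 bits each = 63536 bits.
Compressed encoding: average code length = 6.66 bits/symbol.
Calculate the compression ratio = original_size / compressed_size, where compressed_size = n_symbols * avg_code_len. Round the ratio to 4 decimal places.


original_size = n_symbols * orig_bits = 3971 * 16 = 63536 bits
compressed_size = n_symbols * avg_code_len = 3971 * 6.66 = 26446.86 bits
ratio = original_size / compressed_size = 63536 / 26446.86 = 2.4024

Compression ratio = 2.4024


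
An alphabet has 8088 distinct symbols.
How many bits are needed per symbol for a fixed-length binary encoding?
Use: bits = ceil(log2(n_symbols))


log2(8088) = 12.9816
Bracket: 2^12 = 4096 < 8088 <= 2^13 = 8192
So ceil(log2(8088)) = 13

bits = ceil(log2(8088)) = ceil(12.9816) = 13 bits


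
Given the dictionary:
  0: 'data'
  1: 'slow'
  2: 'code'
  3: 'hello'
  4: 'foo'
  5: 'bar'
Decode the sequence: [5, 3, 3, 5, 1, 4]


Look up each index in the dictionary:
  5 -> 'bar'
  3 -> 'hello'
  3 -> 'hello'
  5 -> 'bar'
  1 -> 'slow'
  4 -> 'foo'

Decoded: "bar hello hello bar slow foo"


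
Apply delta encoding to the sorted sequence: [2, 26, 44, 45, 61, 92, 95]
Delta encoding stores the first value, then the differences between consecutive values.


First value: 2
Deltas:
  26 - 2 = 24
  44 - 26 = 18
  45 - 44 = 1
  61 - 45 = 16
  92 - 61 = 31
  95 - 92 = 3


Delta encoded: [2, 24, 18, 1, 16, 31, 3]


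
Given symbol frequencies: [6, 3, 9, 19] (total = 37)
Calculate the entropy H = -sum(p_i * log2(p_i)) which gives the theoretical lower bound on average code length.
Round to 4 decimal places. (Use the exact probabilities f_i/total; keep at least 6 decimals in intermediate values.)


Per-symbol terms -p_i * log2(p_i) with p_i = f_i/37:
  p = 6/37 = 0.162162: log2(p) = -2.624491, -p*log2(p) = 0.425593
  p = 3/37 = 0.081081: log2(p) = -3.624491, -p*log2(p) = 0.293878
  p = 9/37 = 0.243243: log2(p) = -2.039528, -p*log2(p) = 0.496101
  p = 19/37 = 0.513514: log2(p) = -0.961526, -p*log2(p) = 0.493757
H = 0.425593 + 0.293878 + 0.496101 + 0.493757 = 1.709329

H = 1.7093 bits/symbol


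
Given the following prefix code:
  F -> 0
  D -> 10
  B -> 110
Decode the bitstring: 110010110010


Decoding step by step:
Bits 110 -> B
Bits 0 -> F
Bits 10 -> D
Bits 110 -> B
Bits 0 -> F
Bits 10 -> D


Decoded message: BFDBFD


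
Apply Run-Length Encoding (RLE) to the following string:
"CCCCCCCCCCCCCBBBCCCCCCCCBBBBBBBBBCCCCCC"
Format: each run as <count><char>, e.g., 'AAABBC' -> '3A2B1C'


Scanning runs left to right:
  i=0: run of 'C' x 13 -> '13C'
  i=13: run of 'B' x 3 -> '3B'
  i=16: run of 'C' x 8 -> '8C'
  i=24: run of 'B' x 9 -> '9B'
  i=33: run of 'C' x 6 -> '6C'

RLE = 13C3B8C9B6C


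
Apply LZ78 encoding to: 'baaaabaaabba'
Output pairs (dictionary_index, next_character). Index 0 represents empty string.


LZ78 encoding steps:
Dictionary: {0: ''}
Step 1: w='' (idx 0), next='b' -> output (0, 'b'), add 'b' as idx 1
Step 2: w='' (idx 0), next='a' -> output (0, 'a'), add 'a' as idx 2
Step 3: w='a' (idx 2), next='a' -> output (2, 'a'), add 'aa' as idx 3
Step 4: w='a' (idx 2), next='b' -> output (2, 'b'), add 'ab' as idx 4
Step 5: w='aa' (idx 3), next='a' -> output (3, 'a'), add 'aaa' as idx 5
Step 6: w='b' (idx 1), next='b' -> output (1, 'b'), add 'bb' as idx 6
Step 7: w='a' (idx 2), end of input -> output (2, '')


Encoded: [(0, 'b'), (0, 'a'), (2, 'a'), (2, 'b'), (3, 'a'), (1, 'b'), (2, '')]


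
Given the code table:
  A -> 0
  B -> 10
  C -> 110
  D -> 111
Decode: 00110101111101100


Decoding:
0 -> A
0 -> A
110 -> C
10 -> B
111 -> D
110 -> C
110 -> C
0 -> A


Result: AACBDCCA


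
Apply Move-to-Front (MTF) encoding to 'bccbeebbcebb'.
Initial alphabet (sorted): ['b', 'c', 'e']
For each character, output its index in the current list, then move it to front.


MTF encoding:
'b': index 0 in ['b', 'c', 'e'] -> ['b', 'c', 'e']
'c': index 1 in ['b', 'c', 'e'] -> ['c', 'b', 'e']
'c': index 0 in ['c', 'b', 'e'] -> ['c', 'b', 'e']
'b': index 1 in ['c', 'b', 'e'] -> ['b', 'c', 'e']
'e': index 2 in ['b', 'c', 'e'] -> ['e', 'b', 'c']
'e': index 0 in ['e', 'b', 'c'] -> ['e', 'b', 'c']
'b': index 1 in ['e', 'b', 'c'] -> ['b', 'e', 'c']
'b': index 0 in ['b', 'e', 'c'] -> ['b', 'e', 'c']
'c': index 2 in ['b', 'e', 'c'] -> ['c', 'b', 'e']
'e': index 2 in ['c', 'b', 'e'] -> ['e', 'c', 'b']
'b': index 2 in ['e', 'c', 'b'] -> ['b', 'e', 'c']
'b': index 0 in ['b', 'e', 'c'] -> ['b', 'e', 'c']


Output: [0, 1, 0, 1, 2, 0, 1, 0, 2, 2, 2, 0]


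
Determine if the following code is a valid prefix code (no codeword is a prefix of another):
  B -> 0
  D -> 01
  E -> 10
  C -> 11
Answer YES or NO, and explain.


Checking each pair (does one codeword prefix another?):
  B='0' vs D='01': prefix -- VIOLATION

NO -- this is NOT a valid prefix code. B (0) is a prefix of D (01).


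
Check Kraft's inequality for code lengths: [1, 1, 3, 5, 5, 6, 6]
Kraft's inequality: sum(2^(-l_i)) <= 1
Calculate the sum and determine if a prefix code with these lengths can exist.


Sum = 2^(-1) + 2^(-1) + 2^(-3) + 2^(-5) + 2^(-5) + 2^(-6) + 2^(-6)
    = 0.5 + 0.5 + 0.125 + 0.03125 + 0.03125 + 0.015625 + 0.015625
    = 78/64 = 1.21875
Since 1.21875 > 1, Kraft's inequality is NOT satisfied.
A prefix code with these lengths CANNOT exist.

Kraft sum = 1.21875. Not satisfied.


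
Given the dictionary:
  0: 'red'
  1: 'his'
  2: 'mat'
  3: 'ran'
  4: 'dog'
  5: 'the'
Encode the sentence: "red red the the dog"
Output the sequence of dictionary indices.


Look up each word in the dictionary:
  'red' -> 0
  'red' -> 0
  'the' -> 5
  'the' -> 5
  'dog' -> 4

Encoded: [0, 0, 5, 5, 4]


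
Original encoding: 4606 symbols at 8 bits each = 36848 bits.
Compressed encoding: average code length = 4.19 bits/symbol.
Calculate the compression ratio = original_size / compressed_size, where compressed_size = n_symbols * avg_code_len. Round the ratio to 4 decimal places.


original_size = n_symbols * orig_bits = 4606 * 8 = 36848 bits
compressed_size = n_symbols * avg_code_len = 4606 * 4.19 = 19299.14 bits
ratio = original_size / compressed_size = 36848 / 19299.14 = 1.9093

Compression ratio = 1.9093


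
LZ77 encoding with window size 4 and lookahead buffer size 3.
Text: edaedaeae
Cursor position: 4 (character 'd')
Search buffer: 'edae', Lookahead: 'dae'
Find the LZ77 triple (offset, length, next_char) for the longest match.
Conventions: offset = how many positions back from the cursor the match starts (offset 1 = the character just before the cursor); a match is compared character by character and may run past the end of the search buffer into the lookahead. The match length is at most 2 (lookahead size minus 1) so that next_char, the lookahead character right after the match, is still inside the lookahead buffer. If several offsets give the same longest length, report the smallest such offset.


Try each offset into the search buffer:
  offset=1 (pos 3, char 'e'): match length 0
  offset=2 (pos 2, char 'a'): match length 0
  offset=3 (pos 1, char 'd'): match length 2
  offset=4 (pos 0, char 'e'): match length 0
Longest match has length 2 at offset 3.
next_char = character at position 4 + 2 = 6 -> 'e'

Best match: offset=3, length=2 (matching 'da' starting at position 1)
LZ77 triple: (3, 2, 'e')


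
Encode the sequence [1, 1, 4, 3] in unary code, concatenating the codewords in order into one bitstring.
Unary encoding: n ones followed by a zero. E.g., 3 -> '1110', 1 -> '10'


Encode each number as n ones followed by a terminating 0:
  1 -> 10 (2 bits)
  1 -> 10 (2 bits)
  4 -> 11110 (5 bits)
  3 -> 1110 (4 bits)
Total length = 2 + 2 + 5 + 4 = 13 bits.

Unary([1, 1, 4, 3]) = 1010111101110 (13 bits)


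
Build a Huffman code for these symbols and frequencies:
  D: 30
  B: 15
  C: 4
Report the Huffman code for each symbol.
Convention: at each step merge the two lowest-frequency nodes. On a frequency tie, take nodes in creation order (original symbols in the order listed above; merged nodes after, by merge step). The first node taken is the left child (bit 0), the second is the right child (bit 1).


Huffman tree construction:
Step 1: Merge C(4) + B(15) = 19
Step 2: Merge (C+B)(19) + D(30) = 49
Read each symbol's code off the tree from the root (left child = 0, right child = 1).

Codes:
  D: 1 (length 1)
  B: 01 (length 2)
  C: 00 (length 2)
Average code length: 68/49 = 1.3878 bits/symbol


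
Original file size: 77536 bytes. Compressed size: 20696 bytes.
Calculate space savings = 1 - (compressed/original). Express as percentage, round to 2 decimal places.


ratio = compressed/original = 20696/77536 = 0.266921
savings = 1 - ratio = 1 - 0.266921 = 0.733079
as a percentage: 0.733079 * 100 = 73.31%

Space savings = 1 - 20696/77536 = 73.31%


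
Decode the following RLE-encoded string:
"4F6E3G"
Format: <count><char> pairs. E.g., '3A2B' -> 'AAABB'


Expanding each <count><char> pair:
  4F -> 'FFFF'
  6E -> 'EEEEEE'
  3G -> 'GGG'

Decoded = FFFFEEEEEEGGG


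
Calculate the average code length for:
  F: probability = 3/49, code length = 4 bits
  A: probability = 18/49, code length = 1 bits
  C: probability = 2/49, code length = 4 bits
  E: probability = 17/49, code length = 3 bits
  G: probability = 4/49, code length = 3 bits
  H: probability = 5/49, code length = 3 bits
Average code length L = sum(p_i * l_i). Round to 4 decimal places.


Weighted contributions p_i * l_i:
  F: (3/49) * 4 = 12/49
  A: (18/49) * 1 = 18/49
  C: (2/49) * 4 = 8/49
  E: (17/49) * 3 = 51/49
  G: (4/49) * 3 = 12/49
  H: (5/49) * 3 = 15/49
Sum = (12 + 18 + 8 + 51 + 12 + 15)/49 = 116/49

L = 116/49 = 2.3673 bits/symbol


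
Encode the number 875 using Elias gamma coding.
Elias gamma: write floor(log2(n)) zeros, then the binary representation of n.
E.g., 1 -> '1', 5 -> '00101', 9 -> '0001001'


num_bits = floor(log2(875)) + 1 = 10
leading_zeros = num_bits - 1 = 9
binary(875) = 1101101011

Elias gamma(875) = '000000000' + '1101101011' = 0000000001101101011 (19 bits)


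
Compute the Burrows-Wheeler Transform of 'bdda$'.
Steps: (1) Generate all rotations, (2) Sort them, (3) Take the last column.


Rotations (sorted):
  0: $bdda -> last char: a
  1: a$bdd -> last char: d
  2: bdda$ -> last char: $
  3: da$bd -> last char: d
  4: dda$b -> last char: b


BWT = ad$db


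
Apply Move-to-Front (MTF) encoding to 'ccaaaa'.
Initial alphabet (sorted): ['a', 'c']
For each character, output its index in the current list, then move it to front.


MTF encoding:
'c': index 1 in ['a', 'c'] -> ['c', 'a']
'c': index 0 in ['c', 'a'] -> ['c', 'a']
'a': index 1 in ['c', 'a'] -> ['a', 'c']
'a': index 0 in ['a', 'c'] -> ['a', 'c']
'a': index 0 in ['a', 'c'] -> ['a', 'c']
'a': index 0 in ['a', 'c'] -> ['a', 'c']


Output: [1, 0, 1, 0, 0, 0]


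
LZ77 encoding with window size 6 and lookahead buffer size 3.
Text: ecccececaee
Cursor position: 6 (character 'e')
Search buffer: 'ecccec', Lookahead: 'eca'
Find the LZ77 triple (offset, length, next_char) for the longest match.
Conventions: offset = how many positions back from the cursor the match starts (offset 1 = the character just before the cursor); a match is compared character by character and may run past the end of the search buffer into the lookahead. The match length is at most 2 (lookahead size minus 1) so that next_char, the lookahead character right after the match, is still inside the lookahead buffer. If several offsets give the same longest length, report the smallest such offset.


Try each offset into the search buffer:
  offset=1 (pos 5, char 'c'): match length 0
  offset=2 (pos 4, char 'e'): match length 2
  offset=3 (pos 3, char 'c'): match length 0
  offset=4 (pos 2, char 'c'): match length 0
  offset=5 (pos 1, char 'c'): match length 0
  offset=6 (pos 0, char 'e'): match length 2
Longest match has length 2, found at offsets 2, 6; take the smallest, offset 2.
next_char = character at position 6 + 2 = 8 -> 'a'

Best match: offset=2, length=2 (matching 'ec' starting at position 4)
LZ77 triple: (2, 2, 'a')


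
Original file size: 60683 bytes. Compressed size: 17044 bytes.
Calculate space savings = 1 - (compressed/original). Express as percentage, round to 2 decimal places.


ratio = compressed/original = 17044/60683 = 0.280869
savings = 1 - ratio = 1 - 0.280869 = 0.719131
as a percentage: 0.719131 * 100 = 71.91%

Space savings = 1 - 17044/60683 = 71.91%


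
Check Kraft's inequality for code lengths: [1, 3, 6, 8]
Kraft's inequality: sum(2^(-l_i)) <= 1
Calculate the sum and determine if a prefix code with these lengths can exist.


Sum = 2^(-1) + 2^(-3) + 2^(-6) + 2^(-8)
    = 0.5 + 0.125 + 0.015625 + 0.00390625
    = 165/256 = 0.64453125
Since 0.64453125 <= 1, Kraft's inequality IS satisfied.
A prefix code with these lengths CAN exist.

Kraft sum = 0.64453125. Satisfied.


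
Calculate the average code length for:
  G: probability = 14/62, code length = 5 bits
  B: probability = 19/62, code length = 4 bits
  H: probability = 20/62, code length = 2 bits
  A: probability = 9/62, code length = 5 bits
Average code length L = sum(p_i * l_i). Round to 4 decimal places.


Weighted contributions p_i * l_i:
  G: (14/62) * 5 = 70/62
  B: (19/62) * 4 = 76/62
  H: (20/62) * 2 = 40/62
  A: (9/62) * 5 = 45/62
Sum = (70 + 76 + 40 + 45)/62 = 231/62

L = 231/62 = 3.7258 bits/symbol


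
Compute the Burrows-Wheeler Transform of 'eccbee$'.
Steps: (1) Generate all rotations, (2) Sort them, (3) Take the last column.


Rotations (sorted):
  0: $eccbee -> last char: e
  1: bee$ecc -> last char: c
  2: cbee$ec -> last char: c
  3: ccbee$e -> last char: e
  4: e$eccbe -> last char: e
  5: eccbee$ -> last char: $
  6: ee$eccb -> last char: b


BWT = eccee$b


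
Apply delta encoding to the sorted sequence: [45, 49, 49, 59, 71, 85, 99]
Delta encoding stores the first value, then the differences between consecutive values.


First value: 45
Deltas:
  49 - 45 = 4
  49 - 49 = 0
  59 - 49 = 10
  71 - 59 = 12
  85 - 71 = 14
  99 - 85 = 14


Delta encoded: [45, 4, 0, 10, 12, 14, 14]


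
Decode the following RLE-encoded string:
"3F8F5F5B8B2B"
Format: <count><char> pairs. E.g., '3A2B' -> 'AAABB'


Expanding each <count><char> pair:
  3F -> 'FFF'
  8F -> 'FFFFFFFF'
  5F -> 'FFFFF'
  5B -> 'BBBBB'
  8B -> 'BBBBBBBB'
  2B -> 'BB'

Decoded = FFFFFFFFFFFFFFFFBBBBBBBBBBBBBBB


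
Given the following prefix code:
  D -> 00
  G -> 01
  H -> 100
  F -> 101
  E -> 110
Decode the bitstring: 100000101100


Decoding step by step:
Bits 100 -> H
Bits 00 -> D
Bits 01 -> G
Bits 01 -> G
Bits 100 -> H


Decoded message: HDGGH


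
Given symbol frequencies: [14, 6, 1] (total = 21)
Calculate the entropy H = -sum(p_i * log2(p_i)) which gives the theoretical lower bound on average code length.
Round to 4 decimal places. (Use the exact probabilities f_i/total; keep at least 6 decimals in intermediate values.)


Per-symbol terms -p_i * log2(p_i) with p_i = f_i/21:
  p = 14/21 = 0.666667: log2(p) = -0.584963, -p*log2(p) = 0.389975
  p = 6/21 = 0.285714: log2(p) = -1.807355, -p*log2(p) = 0.516387
  p = 1/21 = 0.047619: log2(p) = -4.392317, -p*log2(p) = 0.209158
H = 0.389975 + 0.516387 + 0.209158 = 1.115520

H = 1.1155 bits/symbol


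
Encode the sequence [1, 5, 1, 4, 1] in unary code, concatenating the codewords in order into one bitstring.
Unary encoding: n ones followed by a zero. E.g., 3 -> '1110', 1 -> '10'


Encode each number as n ones followed by a terminating 0:
  1 -> 10 (2 bits)
  5 -> 111110 (6 bits)
  1 -> 10 (2 bits)
  4 -> 11110 (5 bits)
  1 -> 10 (2 bits)
Total length = 2 + 6 + 2 + 5 + 2 = 17 bits.

Unary([1, 5, 1, 4, 1]) = 10111110101111010 (17 bits)


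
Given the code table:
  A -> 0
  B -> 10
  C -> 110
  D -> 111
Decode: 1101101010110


Decoding:
110 -> C
110 -> C
10 -> B
10 -> B
110 -> C


Result: CCBBC


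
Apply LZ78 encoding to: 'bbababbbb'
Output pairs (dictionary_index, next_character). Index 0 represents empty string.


LZ78 encoding steps:
Dictionary: {0: ''}
Step 1: w='' (idx 0), next='b' -> output (0, 'b'), add 'b' as idx 1
Step 2: w='b' (idx 1), next='a' -> output (1, 'a'), add 'ba' as idx 2
Step 3: w='ba' (idx 2), next='b' -> output (2, 'b'), add 'bab' as idx 3
Step 4: w='b' (idx 1), next='b' -> output (1, 'b'), add 'bb' as idx 4
Step 5: w='b' (idx 1), end of input -> output (1, '')


Encoded: [(0, 'b'), (1, 'a'), (2, 'b'), (1, 'b'), (1, '')]


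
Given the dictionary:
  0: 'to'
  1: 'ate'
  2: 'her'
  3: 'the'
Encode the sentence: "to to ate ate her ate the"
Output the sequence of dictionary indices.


Look up each word in the dictionary:
  'to' -> 0
  'to' -> 0
  'ate' -> 1
  'ate' -> 1
  'her' -> 2
  'ate' -> 1
  'the' -> 3

Encoded: [0, 0, 1, 1, 2, 1, 3]


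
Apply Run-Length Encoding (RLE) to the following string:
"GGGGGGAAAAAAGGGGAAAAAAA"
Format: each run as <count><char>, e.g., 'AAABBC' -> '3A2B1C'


Scanning runs left to right:
  i=0: run of 'G' x 6 -> '6G'
  i=6: run of 'A' x 6 -> '6A'
  i=12: run of 'G' x 4 -> '4G'
  i=16: run of 'A' x 7 -> '7A'

RLE = 6G6A4G7A


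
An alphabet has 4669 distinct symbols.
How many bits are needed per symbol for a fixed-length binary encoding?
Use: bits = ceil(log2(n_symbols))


log2(4669) = 12.1889
Bracket: 2^12 = 4096 < 4669 <= 2^13 = 8192
So ceil(log2(4669)) = 13

bits = ceil(log2(4669)) = ceil(12.1889) = 13 bits


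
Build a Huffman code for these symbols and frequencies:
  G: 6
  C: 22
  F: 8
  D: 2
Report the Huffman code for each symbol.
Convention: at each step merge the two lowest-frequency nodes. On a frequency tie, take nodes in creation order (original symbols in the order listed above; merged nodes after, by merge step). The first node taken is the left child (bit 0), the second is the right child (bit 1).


Huffman tree construction:
Step 1: Merge D(2) + G(6) = 8
Step 2: Merge F(8) + (D+G)(8) = 16
Step 3: Merge (F+(D+G))(16) + C(22) = 38
Read each symbol's code off the tree from the root (left child = 0, right child = 1).

Codes:
  G: 011 (length 3)
  C: 1 (length 1)
  F: 00 (length 2)
  D: 010 (length 3)
Average code length: 62/38 = 1.6316 bits/symbol


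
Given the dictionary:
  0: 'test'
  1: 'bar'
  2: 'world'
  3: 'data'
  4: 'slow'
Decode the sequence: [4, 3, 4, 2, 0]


Look up each index in the dictionary:
  4 -> 'slow'
  3 -> 'data'
  4 -> 'slow'
  2 -> 'world'
  0 -> 'test'

Decoded: "slow data slow world test"


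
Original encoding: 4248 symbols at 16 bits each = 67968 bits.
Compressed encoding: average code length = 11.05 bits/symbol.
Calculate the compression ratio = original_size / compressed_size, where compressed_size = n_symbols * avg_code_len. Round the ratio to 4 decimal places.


original_size = n_symbols * orig_bits = 4248 * 16 = 67968 bits
compressed_size = n_symbols * avg_code_len = 4248 * 11.05 = 46940.4 bits
ratio = original_size / compressed_size = 67968 / 46940.4 = 1.448

Compression ratio = 1.448


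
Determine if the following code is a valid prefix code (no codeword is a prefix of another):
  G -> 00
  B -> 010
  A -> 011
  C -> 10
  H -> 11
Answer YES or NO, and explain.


Checking each pair (does one codeword prefix another?):
  G='00' vs B='010': no prefix
  G='00' vs A='011': no prefix
  G='00' vs C='10': no prefix
  G='00' vs H='11': no prefix
  B='010' vs G='00': no prefix
  B='010' vs A='011': no prefix
  B='010' vs C='10': no prefix
  B='010' vs H='11': no prefix
  A='011' vs G='00': no prefix
  A='011' vs B='010': no prefix
  A='011' vs C='10': no prefix
  A='011' vs H='11': no prefix
  C='10' vs G='00': no prefix
  C='10' vs B='010': no prefix
  C='10' vs A='011': no prefix
  C='10' vs H='11': no prefix
  H='11' vs G='00': no prefix
  H='11' vs B='010': no prefix
  H='11' vs A='011': no prefix
  H='11' vs C='10': no prefix
No violation found over all pairs.

YES -- this is a valid prefix code. No codeword is a prefix of any other codeword.


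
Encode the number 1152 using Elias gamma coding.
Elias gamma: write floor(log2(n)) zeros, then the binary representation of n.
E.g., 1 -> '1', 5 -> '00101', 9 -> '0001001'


num_bits = floor(log2(1152)) + 1 = 11
leading_zeros = num_bits - 1 = 10
binary(1152) = 10010000000

Elias gamma(1152) = '0000000000' + '10010000000' = 000000000010010000000 (21 bits)


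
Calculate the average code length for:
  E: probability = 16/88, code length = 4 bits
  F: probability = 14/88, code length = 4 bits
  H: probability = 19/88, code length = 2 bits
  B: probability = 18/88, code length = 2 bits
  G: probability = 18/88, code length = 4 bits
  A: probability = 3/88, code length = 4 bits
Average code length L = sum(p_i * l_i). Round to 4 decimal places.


Weighted contributions p_i * l_i:
  E: (16/88) * 4 = 64/88
  F: (14/88) * 4 = 56/88
  H: (19/88) * 2 = 38/88
  B: (18/88) * 2 = 36/88
  G: (18/88) * 4 = 72/88
  A: (3/88) * 4 = 12/88
Sum = (64 + 56 + 38 + 36 + 72 + 12)/88 = 278/88

L = 278/88 = 3.1591 bits/symbol


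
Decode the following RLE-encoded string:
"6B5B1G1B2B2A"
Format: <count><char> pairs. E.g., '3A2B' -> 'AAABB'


Expanding each <count><char> pair:
  6B -> 'BBBBBB'
  5B -> 'BBBBB'
  1G -> 'G'
  1B -> 'B'
  2B -> 'BB'
  2A -> 'AA'

Decoded = BBBBBBBBBBBGBBBAA


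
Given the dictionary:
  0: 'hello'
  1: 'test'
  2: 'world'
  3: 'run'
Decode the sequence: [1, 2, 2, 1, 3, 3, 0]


Look up each index in the dictionary:
  1 -> 'test'
  2 -> 'world'
  2 -> 'world'
  1 -> 'test'
  3 -> 'run'
  3 -> 'run'
  0 -> 'hello'

Decoded: "test world world test run run hello"


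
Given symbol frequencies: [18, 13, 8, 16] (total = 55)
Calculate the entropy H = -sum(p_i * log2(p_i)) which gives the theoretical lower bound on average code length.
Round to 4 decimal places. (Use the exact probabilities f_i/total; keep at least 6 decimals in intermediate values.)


Per-symbol terms -p_i * log2(p_i) with p_i = f_i/55:
  p = 18/55 = 0.327273: log2(p) = -1.611435, -p*log2(p) = 0.527379
  p = 13/55 = 0.236364: log2(p) = -2.080920, -p*log2(p) = 0.491854
  p = 8/55 = 0.145455: log2(p) = -2.781360, -p*log2(p) = 0.404561
  p = 16/55 = 0.290909: log2(p) = -1.781360, -p*log2(p) = 0.518214
H = 0.527379 + 0.491854 + 0.404561 + 0.518214 = 1.942008

H = 1.942 bits/symbol


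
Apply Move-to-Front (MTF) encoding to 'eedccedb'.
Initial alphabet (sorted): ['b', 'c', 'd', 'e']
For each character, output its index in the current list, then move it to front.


MTF encoding:
'e': index 3 in ['b', 'c', 'd', 'e'] -> ['e', 'b', 'c', 'd']
'e': index 0 in ['e', 'b', 'c', 'd'] -> ['e', 'b', 'c', 'd']
'd': index 3 in ['e', 'b', 'c', 'd'] -> ['d', 'e', 'b', 'c']
'c': index 3 in ['d', 'e', 'b', 'c'] -> ['c', 'd', 'e', 'b']
'c': index 0 in ['c', 'd', 'e', 'b'] -> ['c', 'd', 'e', 'b']
'e': index 2 in ['c', 'd', 'e', 'b'] -> ['e', 'c', 'd', 'b']
'd': index 2 in ['e', 'c', 'd', 'b'] -> ['d', 'e', 'c', 'b']
'b': index 3 in ['d', 'e', 'c', 'b'] -> ['b', 'd', 'e', 'c']


Output: [3, 0, 3, 3, 0, 2, 2, 3]


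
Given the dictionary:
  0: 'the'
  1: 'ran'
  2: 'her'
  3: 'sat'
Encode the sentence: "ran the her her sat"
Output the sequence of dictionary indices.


Look up each word in the dictionary:
  'ran' -> 1
  'the' -> 0
  'her' -> 2
  'her' -> 2
  'sat' -> 3

Encoded: [1, 0, 2, 2, 3]


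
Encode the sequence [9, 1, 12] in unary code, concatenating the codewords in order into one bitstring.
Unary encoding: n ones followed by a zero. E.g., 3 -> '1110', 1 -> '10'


Encode each number as n ones followed by a terminating 0:
  9 -> 1111111110 (10 bits)
  1 -> 10 (2 bits)
  12 -> 1111111111110 (13 bits)
Total length = 10 + 2 + 13 = 25 bits.

Unary([9, 1, 12]) = 1111111110101111111111110 (25 bits)


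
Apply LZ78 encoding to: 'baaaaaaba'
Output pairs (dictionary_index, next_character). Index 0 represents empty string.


LZ78 encoding steps:
Dictionary: {0: ''}
Step 1: w='' (idx 0), next='b' -> output (0, 'b'), add 'b' as idx 1
Step 2: w='' (idx 0), next='a' -> output (0, 'a'), add 'a' as idx 2
Step 3: w='a' (idx 2), next='a' -> output (2, 'a'), add 'aa' as idx 3
Step 4: w='aa' (idx 3), next='a' -> output (3, 'a'), add 'aaa' as idx 4
Step 5: w='b' (idx 1), next='a' -> output (1, 'a'), add 'ba' as idx 5


Encoded: [(0, 'b'), (0, 'a'), (2, 'a'), (3, 'a'), (1, 'a')]


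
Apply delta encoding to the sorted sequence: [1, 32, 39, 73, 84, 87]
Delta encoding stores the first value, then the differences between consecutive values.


First value: 1
Deltas:
  32 - 1 = 31
  39 - 32 = 7
  73 - 39 = 34
  84 - 73 = 11
  87 - 84 = 3


Delta encoded: [1, 31, 7, 34, 11, 3]


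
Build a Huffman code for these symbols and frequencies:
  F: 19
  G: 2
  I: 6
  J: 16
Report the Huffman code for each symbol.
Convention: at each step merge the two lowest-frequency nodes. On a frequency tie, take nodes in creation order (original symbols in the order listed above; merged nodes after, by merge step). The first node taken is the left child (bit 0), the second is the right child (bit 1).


Huffman tree construction:
Step 1: Merge G(2) + I(6) = 8
Step 2: Merge (G+I)(8) + J(16) = 24
Step 3: Merge F(19) + ((G+I)+J)(24) = 43
Read each symbol's code off the tree from the root (left child = 0, right child = 1).

Codes:
  F: 0 (length 1)
  G: 100 (length 3)
  I: 101 (length 3)
  J: 11 (length 2)
Average code length: 75/43 = 1.7442 bits/symbol


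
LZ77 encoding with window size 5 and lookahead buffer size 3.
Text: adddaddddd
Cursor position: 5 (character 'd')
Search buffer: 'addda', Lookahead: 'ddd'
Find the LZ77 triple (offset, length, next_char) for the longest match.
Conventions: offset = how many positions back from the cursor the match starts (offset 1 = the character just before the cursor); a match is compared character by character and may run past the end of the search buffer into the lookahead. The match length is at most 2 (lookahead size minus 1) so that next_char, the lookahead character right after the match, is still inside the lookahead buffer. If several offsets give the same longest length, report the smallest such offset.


Try each offset into the search buffer:
  offset=1 (pos 4, char 'a'): match length 0
  offset=2 (pos 3, char 'd'): match length 1
  offset=3 (pos 2, char 'd'): match length 2
  offset=4 (pos 1, char 'd'): match length 2
  offset=5 (pos 0, char 'a'): match length 0
Longest match has length 2, found at offsets 3, 4; take the smallest, offset 3.
next_char = character at position 5 + 2 = 7 -> 'd'

Best match: offset=3, length=2 (matching 'dd' starting at position 2)
LZ77 triple: (3, 2, 'd')


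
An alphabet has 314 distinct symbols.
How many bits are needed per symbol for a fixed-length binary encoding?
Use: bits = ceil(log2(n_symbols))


log2(314) = 8.2946
Bracket: 2^8 = 256 < 314 <= 2^9 = 512
So ceil(log2(314)) = 9

bits = ceil(log2(314)) = ceil(8.2946) = 9 bits


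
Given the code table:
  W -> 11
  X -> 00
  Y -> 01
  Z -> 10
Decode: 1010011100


Decoding:
10 -> Z
10 -> Z
01 -> Y
11 -> W
00 -> X


Result: ZZYWX


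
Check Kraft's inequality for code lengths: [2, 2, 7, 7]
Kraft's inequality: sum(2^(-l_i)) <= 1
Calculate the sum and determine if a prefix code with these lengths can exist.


Sum = 2^(-2) + 2^(-2) + 2^(-7) + 2^(-7)
    = 0.25 + 0.25 + 0.0078125 + 0.0078125
    = 66/128 = 0.515625
Since 0.515625 <= 1, Kraft's inequality IS satisfied.
A prefix code with these lengths CAN exist.

Kraft sum = 0.515625. Satisfied.


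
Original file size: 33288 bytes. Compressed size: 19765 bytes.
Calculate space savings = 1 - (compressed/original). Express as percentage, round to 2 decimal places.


ratio = compressed/original = 19765/33288 = 0.593758
savings = 1 - ratio = 1 - 0.593758 = 0.406242
as a percentage: 0.406242 * 100 = 40.62%

Space savings = 1 - 19765/33288 = 40.62%


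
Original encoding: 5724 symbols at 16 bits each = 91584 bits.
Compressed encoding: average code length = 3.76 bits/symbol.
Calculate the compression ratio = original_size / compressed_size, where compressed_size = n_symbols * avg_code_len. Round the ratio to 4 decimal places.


original_size = n_symbols * orig_bits = 5724 * 16 = 91584 bits
compressed_size = n_symbols * avg_code_len = 5724 * 3.76 = 21522.24 bits
ratio = original_size / compressed_size = 91584 / 21522.24 = 4.2553

Compression ratio = 4.2553


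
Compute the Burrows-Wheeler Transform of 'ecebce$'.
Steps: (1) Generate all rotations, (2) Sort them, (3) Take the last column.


Rotations (sorted):
  0: $ecebce -> last char: e
  1: bce$ece -> last char: e
  2: ce$eceb -> last char: b
  3: cebce$e -> last char: e
  4: e$ecebc -> last char: c
  5: ebce$ec -> last char: c
  6: ecebce$ -> last char: $


BWT = eebecc$


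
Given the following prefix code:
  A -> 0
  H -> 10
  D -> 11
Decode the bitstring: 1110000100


Decoding step by step:
Bits 11 -> D
Bits 10 -> H
Bits 0 -> A
Bits 0 -> A
Bits 0 -> A
Bits 10 -> H
Bits 0 -> A


Decoded message: DHAAAHA


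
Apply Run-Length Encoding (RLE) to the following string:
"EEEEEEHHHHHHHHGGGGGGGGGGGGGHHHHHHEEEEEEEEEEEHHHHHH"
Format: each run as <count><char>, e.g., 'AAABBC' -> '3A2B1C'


Scanning runs left to right:
  i=0: run of 'E' x 6 -> '6E'
  i=6: run of 'H' x 8 -> '8H'
  i=14: run of 'G' x 13 -> '13G'
  i=27: run of 'H' x 6 -> '6H'
  i=33: run of 'E' x 11 -> '11E'
  i=44: run of 'H' x 6 -> '6H'

RLE = 6E8H13G6H11E6H


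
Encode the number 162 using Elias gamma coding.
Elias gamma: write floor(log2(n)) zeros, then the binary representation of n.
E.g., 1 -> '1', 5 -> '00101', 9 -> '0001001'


num_bits = floor(log2(162)) + 1 = 8
leading_zeros = num_bits - 1 = 7
binary(162) = 10100010

Elias gamma(162) = '0000000' + '10100010' = 000000010100010 (15 bits)


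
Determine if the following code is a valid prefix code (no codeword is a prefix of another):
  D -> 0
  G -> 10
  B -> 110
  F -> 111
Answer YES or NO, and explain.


Checking each pair (does one codeword prefix another?):
  D='0' vs G='10': no prefix
  D='0' vs B='110': no prefix
  D='0' vs F='111': no prefix
  G='10' vs D='0': no prefix
  G='10' vs B='110': no prefix
  G='10' vs F='111': no prefix
  B='110' vs D='0': no prefix
  B='110' vs G='10': no prefix
  B='110' vs F='111': no prefix
  F='111' vs D='0': no prefix
  F='111' vs G='10': no prefix
  F='111' vs B='110': no prefix
No violation found over all pairs.

YES -- this is a valid prefix code. No codeword is a prefix of any other codeword.


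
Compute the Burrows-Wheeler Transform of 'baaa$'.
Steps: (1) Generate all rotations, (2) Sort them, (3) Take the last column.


Rotations (sorted):
  0: $baaa -> last char: a
  1: a$baa -> last char: a
  2: aa$ba -> last char: a
  3: aaa$b -> last char: b
  4: baaa$ -> last char: $


BWT = aaab$


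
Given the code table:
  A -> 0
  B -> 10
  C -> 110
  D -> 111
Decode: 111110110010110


Decoding:
111 -> D
110 -> C
110 -> C
0 -> A
10 -> B
110 -> C


Result: DCCABC


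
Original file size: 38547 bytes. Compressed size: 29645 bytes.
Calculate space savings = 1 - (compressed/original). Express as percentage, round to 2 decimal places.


ratio = compressed/original = 29645/38547 = 0.769061
savings = 1 - ratio = 1 - 0.769061 = 0.230939
as a percentage: 0.230939 * 100 = 23.09%

Space savings = 1 - 29645/38547 = 23.09%


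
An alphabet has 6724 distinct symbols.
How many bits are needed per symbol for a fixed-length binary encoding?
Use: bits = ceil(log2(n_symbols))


log2(6724) = 12.7151
Bracket: 2^12 = 4096 < 6724 <= 2^13 = 8192
So ceil(log2(6724)) = 13

bits = ceil(log2(6724)) = ceil(12.7151) = 13 bits


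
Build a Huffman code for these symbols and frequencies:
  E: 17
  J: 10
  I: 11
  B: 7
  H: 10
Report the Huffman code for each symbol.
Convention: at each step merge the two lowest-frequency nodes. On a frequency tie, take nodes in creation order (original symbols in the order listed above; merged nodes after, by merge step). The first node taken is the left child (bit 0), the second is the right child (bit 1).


Huffman tree construction:
Step 1: Merge B(7) + J(10) = 17
Step 2: Merge H(10) + I(11) = 21
Step 3: Merge E(17) + (B+J)(17) = 34
Step 4: Merge (H+I)(21) + (E+(B+J))(34) = 55
Read each symbol's code off the tree from the root (left child = 0, right child = 1).

Codes:
  E: 10 (length 2)
  J: 111 (length 3)
  I: 01 (length 2)
  B: 110 (length 3)
  H: 00 (length 2)
Average code length: 127/55 = 2.3091 bits/symbol


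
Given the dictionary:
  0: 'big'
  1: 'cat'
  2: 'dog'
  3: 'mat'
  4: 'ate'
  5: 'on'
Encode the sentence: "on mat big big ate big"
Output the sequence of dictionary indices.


Look up each word in the dictionary:
  'on' -> 5
  'mat' -> 3
  'big' -> 0
  'big' -> 0
  'ate' -> 4
  'big' -> 0

Encoded: [5, 3, 0, 0, 4, 0]


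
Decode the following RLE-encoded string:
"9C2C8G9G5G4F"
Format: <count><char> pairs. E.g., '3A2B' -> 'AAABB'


Expanding each <count><char> pair:
  9C -> 'CCCCCCCCC'
  2C -> 'CC'
  8G -> 'GGGGGGGG'
  9G -> 'GGGGGGGGG'
  5G -> 'GGGGG'
  4F -> 'FFFF'

Decoded = CCCCCCCCCCCGGGGGGGGGGGGGGGGGGGGGGFFFF


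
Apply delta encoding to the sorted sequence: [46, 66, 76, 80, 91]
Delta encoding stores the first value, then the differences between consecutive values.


First value: 46
Deltas:
  66 - 46 = 20
  76 - 66 = 10
  80 - 76 = 4
  91 - 80 = 11


Delta encoded: [46, 20, 10, 4, 11]
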